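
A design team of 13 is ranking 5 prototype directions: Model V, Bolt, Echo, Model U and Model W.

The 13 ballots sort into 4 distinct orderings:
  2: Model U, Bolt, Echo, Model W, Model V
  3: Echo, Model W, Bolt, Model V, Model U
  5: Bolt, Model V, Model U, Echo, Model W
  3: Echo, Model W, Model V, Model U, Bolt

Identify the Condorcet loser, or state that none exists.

none

Pairwise majorities:
Model V vs Bolt: Bolt wins 10–3.
Model V–Echo: Echo 8–5.
Model V vs Model U: Model V is ranked higher on 3+5+3 = 11 ballots, Model U on 2. Model V wins 11–2.
Model V vs Model W: Model W wins 8–5.
Bolt vs Echo: Bolt preferred on 2+5 = 7 ballots; Bolt wins 7–6.
Bolt–Model U: Bolt 8–5.
Bolt vs Model W: Bolt preferred on 2+5 = 7 ballots; Bolt wins 7–6.
Echo vs Model U: Echo preferred on 3+3 = 6 ballots; Model U wins 7–6.
Echo vs Model W: Echo, 13–0.
Model U vs Model W: Model U is ranked higher on 2+5 = 7 ballots, Model W on 6. Model U wins 7–6.
Each design has at least one pairwise win (Model V beats Model U; Bolt beats Model V; Echo beats Model V; Model U beats Echo; Model W beats Model V) — no Condorcet loser.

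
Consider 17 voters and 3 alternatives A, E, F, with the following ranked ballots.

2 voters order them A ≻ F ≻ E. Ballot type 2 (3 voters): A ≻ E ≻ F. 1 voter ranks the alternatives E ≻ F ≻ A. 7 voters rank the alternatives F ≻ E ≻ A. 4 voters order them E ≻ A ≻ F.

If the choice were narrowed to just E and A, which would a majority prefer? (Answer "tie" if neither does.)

E

Ballots ranking E above A: 1 + 7 + 4 = 12.
Ballots ranking A above E: 17 − 12 = 5.
E wins the head-to-head 12–5.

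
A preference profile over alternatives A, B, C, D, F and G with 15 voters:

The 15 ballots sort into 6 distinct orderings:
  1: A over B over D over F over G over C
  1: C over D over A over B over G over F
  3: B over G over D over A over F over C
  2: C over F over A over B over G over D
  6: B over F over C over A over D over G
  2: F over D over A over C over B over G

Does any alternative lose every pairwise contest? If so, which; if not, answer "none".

Head-to-head results (15 voters):
A–B: B 9–6.
A vs C: 1+3+2 = 6 for A, 9 for C — C by 9–6.
A vs D: A wins 9–6.
A vs F: F, 10–5.
A vs G: 12 to 3, A.
B vs C: B is ranked higher on 1+3+6 = 10 ballots, C on 5. B wins 10–5.
B vs D: B wins 12–3.
B vs F: B preferred on 1+1+3+6 = 11 ballots; B wins 11–4.
B–G: B 15–0.
C vs D: 9 to 6, C.
C vs F: C preferred on 1+2 = 3 ballots; F wins 12–3.
C vs G: C wins 11–4.
D vs F: F wins 10–5.
D vs G: 10 to 5, D.
F vs G: 1+2+6+2 = 11 for F, 4 for G — F by 11–4.
G loses to every other alternative — it is the Condorcet loser.

G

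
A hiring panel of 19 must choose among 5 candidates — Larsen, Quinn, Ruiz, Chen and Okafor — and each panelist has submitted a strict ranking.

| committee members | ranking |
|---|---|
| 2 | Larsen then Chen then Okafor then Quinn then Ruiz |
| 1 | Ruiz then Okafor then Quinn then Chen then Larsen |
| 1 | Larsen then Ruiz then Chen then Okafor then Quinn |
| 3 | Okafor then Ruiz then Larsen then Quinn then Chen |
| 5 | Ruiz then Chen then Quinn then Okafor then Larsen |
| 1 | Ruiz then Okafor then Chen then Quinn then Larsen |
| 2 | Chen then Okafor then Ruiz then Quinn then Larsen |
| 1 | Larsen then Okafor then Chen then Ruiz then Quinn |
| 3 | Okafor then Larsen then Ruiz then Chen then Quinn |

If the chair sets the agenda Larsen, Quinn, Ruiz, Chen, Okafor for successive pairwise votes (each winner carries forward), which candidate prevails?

Round 1: Larsen vs Quinn — 10–9, Larsen advances.
Round 2: Larsen vs Ruiz — 7–12, Ruiz advances.
Round 3: Ruiz vs Chen — 14–5, Ruiz advances.
Round 4: Ruiz vs Okafor — 8–11, Okafor advances.
Okafor survives the agenda.

Okafor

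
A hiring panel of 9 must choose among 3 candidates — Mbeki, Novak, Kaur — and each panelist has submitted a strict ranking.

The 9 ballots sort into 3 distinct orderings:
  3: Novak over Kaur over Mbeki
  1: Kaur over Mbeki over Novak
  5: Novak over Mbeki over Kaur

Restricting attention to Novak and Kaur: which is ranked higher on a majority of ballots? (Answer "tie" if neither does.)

Novak

Ballots ranking Novak above Kaur: 3 + 5 = 8.
Ballots ranking Kaur above Novak: 9 − 8 = 1.
Novak wins the head-to-head 8–1.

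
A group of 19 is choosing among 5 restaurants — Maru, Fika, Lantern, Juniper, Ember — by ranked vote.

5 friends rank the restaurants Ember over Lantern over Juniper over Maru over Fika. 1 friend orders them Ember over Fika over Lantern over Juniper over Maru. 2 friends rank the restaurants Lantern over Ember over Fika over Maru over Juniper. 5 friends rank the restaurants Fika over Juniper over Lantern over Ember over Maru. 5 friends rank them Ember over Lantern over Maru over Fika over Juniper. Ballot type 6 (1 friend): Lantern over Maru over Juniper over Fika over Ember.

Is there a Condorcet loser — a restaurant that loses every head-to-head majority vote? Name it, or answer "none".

none

Head-to-head results (19 friends):
Maru vs Fika: Maru wins 11–8.
Maru vs Lantern: Lantern, 19–0.
Maru vs Juniper: Maru preferred on 2+5+1 = 8 ballots; Juniper wins 11–8.
Maru vs Ember: 1 for Maru, 18 for Ember — Ember by 18–1.
Fika–Lantern: Lantern 13–6.
Fika vs Juniper: Fika wins 13–6.
Fika–Ember: Ember 13–6.
Lantern vs Juniper: Lantern is ranked higher on 5+1+2+5+1 = 14 ballots, Juniper on 5. Lantern wins 14–5.
Lantern vs Ember: Ember wins 11–8.
Juniper vs Ember: Juniper is ranked higher on 5+1 = 6 ballots, Ember on 13. Ember wins 13–6.
Each restaurant has at least one pairwise win (Maru beats Fika; Fika beats Juniper; Lantern beats Maru; Juniper beats Maru; Ember beats Maru) — no Condorcet loser.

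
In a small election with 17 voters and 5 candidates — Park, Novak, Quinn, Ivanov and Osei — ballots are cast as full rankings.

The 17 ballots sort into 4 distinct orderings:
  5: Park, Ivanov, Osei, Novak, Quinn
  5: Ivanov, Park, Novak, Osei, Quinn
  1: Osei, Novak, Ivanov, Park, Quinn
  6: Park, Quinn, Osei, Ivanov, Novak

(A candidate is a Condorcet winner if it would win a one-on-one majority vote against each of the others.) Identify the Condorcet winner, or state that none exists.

Park

Head-to-head results (17 voters):
Park vs Novak: Park wins 16–1.
Park vs Quinn: Park wins 17–0.
Park vs Ivanov: 5+6 = 11 for Park, 6 for Ivanov — Park by 11–6.
Park vs Osei: Park, 16–1.
Novak vs Quinn: Novak wins 11–6.
Novak vs Ivanov: Novak is ranked higher on 1 ballot, Ivanov on 16. Ivanov wins 16–1.
Novak–Osei: Osei 12–5.
Quinn vs Ivanov: 6 for Quinn, 11 for Ivanov — Ivanov by 11–6.
Quinn vs Osei: 6 for Quinn, 11 for Osei — Osei by 11–6.
Ivanov vs Osei: Ivanov wins 10–7.
Only Park has no losses; Park is the Condorcet winner.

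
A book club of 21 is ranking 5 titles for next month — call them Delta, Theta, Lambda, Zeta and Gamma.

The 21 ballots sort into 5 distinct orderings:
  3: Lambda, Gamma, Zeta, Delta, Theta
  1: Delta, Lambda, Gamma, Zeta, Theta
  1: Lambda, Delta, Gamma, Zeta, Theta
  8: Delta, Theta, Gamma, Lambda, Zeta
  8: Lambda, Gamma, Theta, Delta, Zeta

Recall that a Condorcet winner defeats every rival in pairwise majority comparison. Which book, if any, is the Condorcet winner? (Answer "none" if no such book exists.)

Check each pair by majority over 21 ballots:
Delta vs Theta: 13 to 8, Delta.
Delta vs Lambda: Delta is ranked higher on 1+8 = 9 ballots, Lambda on 12. Lambda wins 12–9.
Delta vs Zeta: 1+1+8+8 = 18 for Delta, 3 for Zeta — Delta by 18–3.
Delta vs Gamma: Delta preferred on 1+1+8 = 10 ballots; Gamma wins 11–10.
Theta vs Lambda: Theta preferred on 8 ballots; Lambda wins 13–8.
Theta vs Zeta: Theta preferred on 8+8 = 16 ballots; Theta wins 16–5.
Theta vs Gamma: Theta preferred on 8 ballots; Gamma wins 13–8.
Lambda vs Zeta: 3+1+1+8+8 = 21 for Lambda, 0 for Zeta — Lambda by 21–0.
Lambda vs Gamma: Lambda preferred on 3+1+1+8 = 13 ballots; Lambda wins 13–8.
Zeta vs Gamma: Zeta preferred on 0 ballots; Gamma wins 21–0.
Lambda beats each of Delta, Theta, Zeta, Gamma — Lambda is the Condorcet winner.

Lambda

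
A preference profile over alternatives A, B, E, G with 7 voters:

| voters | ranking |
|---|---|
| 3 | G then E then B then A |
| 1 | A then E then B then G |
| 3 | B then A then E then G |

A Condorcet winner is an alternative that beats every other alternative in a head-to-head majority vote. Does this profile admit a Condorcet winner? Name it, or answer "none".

Check each pair by majority over 7 ballots:
A vs B: B, 6–1.
A–E: A 4–3.
A vs G: 4 to 3, A.
B–E: E 4–3.
B vs G: B wins 4–3.
E vs G: E preferred on 1+3 = 4 ballots; E wins 4–3.
Each alternative drops at least one matchup (A loses to B; B loses to E; E loses to A; G loses to A); the cycle A beats E beats B beats A rules out a Condorcet winner.

none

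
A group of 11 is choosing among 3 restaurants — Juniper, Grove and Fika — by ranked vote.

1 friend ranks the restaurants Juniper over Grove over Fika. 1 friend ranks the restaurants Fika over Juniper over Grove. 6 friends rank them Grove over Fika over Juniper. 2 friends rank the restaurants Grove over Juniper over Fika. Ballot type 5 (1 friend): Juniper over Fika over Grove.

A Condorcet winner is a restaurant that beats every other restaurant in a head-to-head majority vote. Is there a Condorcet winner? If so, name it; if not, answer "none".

Head-to-head results (11 friends):
Juniper vs Grove: Juniper is ranked higher on 1+1+1 = 3 ballots, Grove on 8. Grove wins 8–3.
Juniper vs Fika: 1+2+1 = 4 for Juniper, 7 for Fika — Fika by 7–4.
Grove vs Fika: 1+6+2 = 9 for Grove, 2 for Fika — Grove by 9–2.
Grove beats each of Juniper, Fika — Grove is the Condorcet winner.

Grove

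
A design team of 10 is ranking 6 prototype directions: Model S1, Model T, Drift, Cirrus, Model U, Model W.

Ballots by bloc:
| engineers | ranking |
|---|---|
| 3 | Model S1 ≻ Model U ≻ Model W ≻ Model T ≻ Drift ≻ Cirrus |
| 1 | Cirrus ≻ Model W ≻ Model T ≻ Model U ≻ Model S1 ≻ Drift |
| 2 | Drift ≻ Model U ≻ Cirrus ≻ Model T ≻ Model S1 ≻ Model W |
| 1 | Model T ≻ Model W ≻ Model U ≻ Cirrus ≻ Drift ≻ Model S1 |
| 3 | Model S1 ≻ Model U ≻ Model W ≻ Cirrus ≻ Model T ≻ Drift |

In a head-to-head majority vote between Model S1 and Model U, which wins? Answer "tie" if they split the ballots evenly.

Ballots ranking Model S1 above Model U: 3 + 3 = 6.
Ballots ranking Model U above Model S1: 10 − 6 = 4.
Model S1 wins the head-to-head 6–4.

Model S1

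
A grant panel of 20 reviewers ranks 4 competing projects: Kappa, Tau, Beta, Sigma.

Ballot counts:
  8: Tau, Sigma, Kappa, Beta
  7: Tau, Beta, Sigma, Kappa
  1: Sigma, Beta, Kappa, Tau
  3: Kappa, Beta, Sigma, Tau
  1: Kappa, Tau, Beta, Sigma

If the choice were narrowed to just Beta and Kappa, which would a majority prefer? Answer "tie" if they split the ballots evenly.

Ballots ranking Beta above Kappa: 7 + 1 = 8.
Ballots ranking Kappa above Beta: 20 − 8 = 12.
Kappa wins the head-to-head 12–8.

Kappa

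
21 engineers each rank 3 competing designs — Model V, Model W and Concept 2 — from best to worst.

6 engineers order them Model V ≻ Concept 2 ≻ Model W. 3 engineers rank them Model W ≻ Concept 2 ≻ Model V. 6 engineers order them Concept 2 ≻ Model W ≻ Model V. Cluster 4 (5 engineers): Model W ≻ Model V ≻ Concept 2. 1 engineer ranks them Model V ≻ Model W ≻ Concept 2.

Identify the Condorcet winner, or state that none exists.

Pairwise majorities:
Model V vs Model W: Model W wins 14–7.
Model V vs Concept 2: Model V, 12–9.
Model W vs Concept 2: Concept 2 wins 12–9.
Every design loses at least once (Model V loses to Model W; Model W loses to Concept 2; Concept 2 loses to Model V). The majority relation contains the cycle Model V → Concept 2 → Model W → Model V, so there is no Condorcet winner.

none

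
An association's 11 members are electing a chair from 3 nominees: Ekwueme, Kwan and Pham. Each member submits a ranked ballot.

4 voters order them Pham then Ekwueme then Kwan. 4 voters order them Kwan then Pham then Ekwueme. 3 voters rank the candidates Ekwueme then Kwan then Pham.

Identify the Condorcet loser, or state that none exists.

Pairwise majorities:
Ekwueme vs Kwan: Ekwueme preferred on 4+3 = 7 ballots; Ekwueme wins 7–4.
Ekwueme vs Pham: Pham, 8–3.
Kwan vs Pham: Kwan wins 7–4.
Every candidate wins at least one matchup (Ekwueme beats Kwan; Kwan beats Pham; Pham beats Ekwueme), so there is no Condorcet loser.

none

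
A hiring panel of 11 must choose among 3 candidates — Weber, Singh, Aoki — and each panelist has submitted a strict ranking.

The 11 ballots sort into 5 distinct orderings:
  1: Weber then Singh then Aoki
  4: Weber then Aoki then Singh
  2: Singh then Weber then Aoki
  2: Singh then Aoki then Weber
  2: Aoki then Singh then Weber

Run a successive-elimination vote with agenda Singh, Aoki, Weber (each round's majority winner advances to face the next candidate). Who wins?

Weber

Round 1: Singh vs Aoki — 5–6, Aoki advances.
Round 2: Aoki vs Weber — 4–7, Weber advances.
Weber survives the agenda.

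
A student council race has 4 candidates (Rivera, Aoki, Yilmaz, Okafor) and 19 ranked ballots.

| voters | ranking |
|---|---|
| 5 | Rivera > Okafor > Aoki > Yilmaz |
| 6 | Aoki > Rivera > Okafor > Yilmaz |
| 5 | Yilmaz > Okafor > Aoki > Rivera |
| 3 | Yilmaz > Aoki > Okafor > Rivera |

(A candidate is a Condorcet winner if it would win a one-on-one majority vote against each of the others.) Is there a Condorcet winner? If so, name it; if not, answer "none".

Check each pair by majority over 19 ballots:
Rivera vs Aoki: Rivera preferred on 5 ballots; Aoki wins 14–5.
Rivera vs Yilmaz: Rivera preferred on 5+6 = 11 ballots; Rivera wins 11–8.
Rivera vs Okafor: 5+6 = 11 for Rivera, 8 for Okafor — Rivera by 11–8.
Aoki vs Yilmaz: Aoki, 11–8.
Aoki vs Okafor: Okafor wins 10–9.
Yilmaz vs Okafor: 5+3 = 8 for Yilmaz, 11 for Okafor — Okafor by 11–8.
Each candidate drops at least one matchup (Rivera loses to Aoki; Aoki loses to Okafor; Yilmaz loses to Rivera; Okafor loses to Rivera); the cycle Rivera > Okafor > Aoki > Rivera rules out a Condorcet winner.

none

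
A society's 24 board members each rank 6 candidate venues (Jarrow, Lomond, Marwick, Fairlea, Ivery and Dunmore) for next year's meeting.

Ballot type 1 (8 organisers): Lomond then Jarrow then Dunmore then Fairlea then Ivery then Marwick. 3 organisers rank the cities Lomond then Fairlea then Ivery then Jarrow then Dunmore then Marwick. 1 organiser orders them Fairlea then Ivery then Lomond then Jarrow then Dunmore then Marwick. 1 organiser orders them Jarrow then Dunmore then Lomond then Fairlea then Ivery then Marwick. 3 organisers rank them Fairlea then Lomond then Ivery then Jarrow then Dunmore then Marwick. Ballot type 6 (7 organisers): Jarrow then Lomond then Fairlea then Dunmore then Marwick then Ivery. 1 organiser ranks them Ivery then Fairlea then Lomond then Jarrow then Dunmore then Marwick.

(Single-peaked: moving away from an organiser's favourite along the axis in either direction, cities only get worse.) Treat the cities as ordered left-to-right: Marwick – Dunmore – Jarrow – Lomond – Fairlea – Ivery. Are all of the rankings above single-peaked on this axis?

yes

Axis positions: Marwick=1, Dunmore=2, Jarrow=3, Lomond=4, Fairlea=5, Ivery=6.
Ballot type 1 (peak Lomond at position 4): ranking walks positions 4-3-2-5-6-1, expanding outward from the peak — single-peaked.
Ballot type 2 (peak Lomond at position 4): ranking walks positions 4-5-6-3-2-1, expanding outward from the peak — single-peaked.
Ballot type 3 (peak Fairlea at position 5): ranking walks positions 5-6-4-3-2-1, expanding outward from the peak — single-peaked.
Ballot type 4 (peak Jarrow at position 3): ranking walks positions 3-2-4-5-6-1, expanding outward from the peak — single-peaked.
Ballot type 5 (peak Fairlea at position 5): ranking walks positions 5-4-6-3-2-1, expanding outward from the peak — single-peaked.
Ballot type 6 (peak Jarrow at position 3): ranking walks positions 3-4-5-2-1-6, expanding outward from the peak — single-peaked.
Ballot type 7 (peak Ivery at position 6): ranking walks positions 6-5-4-3-2-1, expanding outward from the peak — single-peaked.
Every ranking is single-peaked on this axis.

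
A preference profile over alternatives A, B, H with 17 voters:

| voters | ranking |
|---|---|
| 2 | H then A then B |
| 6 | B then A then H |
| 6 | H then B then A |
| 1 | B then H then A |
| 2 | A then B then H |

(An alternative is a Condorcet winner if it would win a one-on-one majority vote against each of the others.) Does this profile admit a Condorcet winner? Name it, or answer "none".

B

Head-to-head results (17 voters):
A–B: B 13–4.
A vs H: H wins 9–8.
B vs H: B, 9–8.
B beats each of A, H — B is the Condorcet winner.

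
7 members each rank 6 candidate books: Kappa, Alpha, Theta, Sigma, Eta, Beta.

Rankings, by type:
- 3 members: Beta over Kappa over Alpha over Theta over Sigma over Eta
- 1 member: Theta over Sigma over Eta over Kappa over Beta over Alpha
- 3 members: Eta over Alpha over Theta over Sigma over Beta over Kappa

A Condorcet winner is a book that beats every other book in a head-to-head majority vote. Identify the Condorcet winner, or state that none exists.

none

Head-to-head results (7 members):
Kappa vs Alpha: Kappa, 4–3.
Kappa vs Theta: Theta wins 4–3.
Kappa vs Sigma: Sigma wins 4–3.
Kappa–Eta: Eta 4–3.
Kappa–Beta: Beta 6–1.
Alpha vs Theta: Alpha wins 6–1.
Alpha vs Sigma: Alpha, 6–1.
Alpha–Eta: Eta 4–3.
Alpha vs Beta: Beta, 4–3.
Theta vs Sigma: Theta wins 7–0.
Theta vs Eta: Theta wins 4–3.
Theta vs Beta: Theta, 4–3.
Sigma–Eta: Sigma 4–3.
Sigma–Beta: Sigma 4–3.
Eta–Beta: Eta 4–3.
Every book loses at least once (Kappa loses to Theta; Alpha loses to Kappa; Theta loses to Alpha; Sigma loses to Alpha; Eta loses to Theta; Beta loses to Theta). The majority relation contains the cycle Kappa beats Alpha beats Theta beats Kappa, so there is no Condorcet winner.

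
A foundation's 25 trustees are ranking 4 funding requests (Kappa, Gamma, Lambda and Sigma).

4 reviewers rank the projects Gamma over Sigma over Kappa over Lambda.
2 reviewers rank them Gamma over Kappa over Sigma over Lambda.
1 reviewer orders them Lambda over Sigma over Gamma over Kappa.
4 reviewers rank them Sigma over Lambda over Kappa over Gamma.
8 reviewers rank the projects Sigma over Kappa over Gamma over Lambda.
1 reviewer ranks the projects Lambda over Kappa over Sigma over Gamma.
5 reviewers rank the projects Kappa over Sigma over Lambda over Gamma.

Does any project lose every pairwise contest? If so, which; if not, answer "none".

Lambda

Pairwise majorities:
Kappa vs Gamma: Kappa, 18–7.
Kappa–Lambda: Kappa 19–6.
Kappa–Sigma: Sigma 17–8.
Gamma vs Lambda: Gamma wins 14–11.
Gamma vs Sigma: Sigma, 19–6.
Lambda vs Sigma: Sigma, 23–2.
Lambda is beaten in every head-to-head and is the Condorcet loser.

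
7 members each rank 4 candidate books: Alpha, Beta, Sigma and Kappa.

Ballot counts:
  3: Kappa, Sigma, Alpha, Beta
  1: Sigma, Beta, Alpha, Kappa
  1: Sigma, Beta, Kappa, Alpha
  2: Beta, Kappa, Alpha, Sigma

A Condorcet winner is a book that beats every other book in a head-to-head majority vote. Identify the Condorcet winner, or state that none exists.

none

Check each pair by majority over 7 ballots:
Alpha vs Beta: 3 to 4, Beta.
Alpha vs Sigma: Sigma, 5–2.
Alpha vs Kappa: Kappa wins 6–1.
Beta vs Sigma: 2 to 5, Sigma.
Beta vs Kappa: Beta, 4–3.
Sigma vs Kappa: 2 to 5, Kappa.
Each book drops at least one matchup (Alpha loses to Beta; Beta loses to Sigma; Sigma loses to Kappa; Kappa loses to Beta); the cycle Beta > Kappa > Sigma > Beta rules out a Condorcet winner.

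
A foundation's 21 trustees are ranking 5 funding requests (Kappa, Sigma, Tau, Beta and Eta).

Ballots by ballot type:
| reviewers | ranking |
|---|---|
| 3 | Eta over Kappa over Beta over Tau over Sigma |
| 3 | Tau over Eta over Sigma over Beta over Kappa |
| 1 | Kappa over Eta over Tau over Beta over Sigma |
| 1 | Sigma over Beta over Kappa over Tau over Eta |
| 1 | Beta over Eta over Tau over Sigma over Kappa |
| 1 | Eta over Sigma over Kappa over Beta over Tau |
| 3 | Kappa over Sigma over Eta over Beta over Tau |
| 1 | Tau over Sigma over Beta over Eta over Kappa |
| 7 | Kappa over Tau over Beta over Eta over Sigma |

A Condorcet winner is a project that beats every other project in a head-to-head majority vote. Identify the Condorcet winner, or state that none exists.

Pairwise majorities:
Kappa–Sigma: Kappa 14–7.
Kappa vs Tau: Kappa, 16–5.
Kappa vs Beta: Kappa wins 15–6.
Kappa–Eta: Kappa 12–9.
Sigma vs Tau: Tau, 16–5.
Sigma vs Beta: Beta, 12–9.
Sigma vs Eta: Eta wins 16–5.
Tau–Beta: Tau 12–9.
Tau–Eta: Tau 12–9.
Beta–Eta: Eta 11–10.
Only Kappa has no losses; Kappa is the Condorcet winner.

Kappa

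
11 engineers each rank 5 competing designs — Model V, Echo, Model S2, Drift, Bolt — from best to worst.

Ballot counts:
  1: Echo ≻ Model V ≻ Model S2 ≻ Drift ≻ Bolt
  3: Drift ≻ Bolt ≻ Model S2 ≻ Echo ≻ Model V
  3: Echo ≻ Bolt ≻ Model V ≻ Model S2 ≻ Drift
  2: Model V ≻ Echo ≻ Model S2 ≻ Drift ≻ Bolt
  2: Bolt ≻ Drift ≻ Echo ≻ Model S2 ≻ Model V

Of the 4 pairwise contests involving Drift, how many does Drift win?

1

Drift against each rival (11 engineers):
Drift–Model V: Model V 6–5.
Drift vs Echo: Drift preferred on 3+2 = 5 ballots; Echo wins 6–5.
Drift vs Model S2: 3+2 = 5 for Drift, 6 for Model S2 — Model S2 by 6–5.
Drift–Bolt: Drift 6–5.
Drift beats Bolt; loses to Model V, Echo, Model S2 — 1 pairwise win.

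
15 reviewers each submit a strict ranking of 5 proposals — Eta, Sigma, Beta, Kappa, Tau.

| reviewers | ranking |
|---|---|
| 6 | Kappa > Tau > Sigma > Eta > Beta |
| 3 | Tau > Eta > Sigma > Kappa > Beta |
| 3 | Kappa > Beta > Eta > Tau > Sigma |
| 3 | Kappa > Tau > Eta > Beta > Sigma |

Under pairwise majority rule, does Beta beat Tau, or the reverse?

Tau

Ballots ranking Beta above Tau: 3.
Ballots ranking Tau above Beta: 15 − 3 = 12.
Tau wins the head-to-head 12–3.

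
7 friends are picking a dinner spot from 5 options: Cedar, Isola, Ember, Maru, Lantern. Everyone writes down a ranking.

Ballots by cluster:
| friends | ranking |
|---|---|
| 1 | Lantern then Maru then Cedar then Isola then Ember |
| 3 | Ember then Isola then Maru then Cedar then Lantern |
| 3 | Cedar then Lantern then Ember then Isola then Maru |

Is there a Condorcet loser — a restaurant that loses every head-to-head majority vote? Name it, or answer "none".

none

Head-to-head results (7 friends):
Cedar vs Isola: Cedar preferred on 1+3 = 4 ballots; Cedar wins 4–3.
Cedar vs Ember: 4 to 3, Cedar.
Cedar vs Maru: 3 to 4, Maru.
Cedar vs Lantern: 3+3 = 6 for Cedar, 1 for Lantern — Cedar by 6–1.
Isola vs Ember: Isola is ranked higher on 1 ballot, Ember on 6. Ember wins 6–1.
Isola–Maru: Isola 6–1.
Isola vs Lantern: Lantern wins 4–3.
Ember vs Maru: Ember wins 6–1.
Ember vs Lantern: Ember preferred on 3 ballots; Lantern wins 4–3.
Maru vs Lantern: Lantern, 4–3.
No restaurant is winless: Cedar beats Isola; Isola beats Maru; Ember beats Isola; Maru beats Cedar; Lantern beats Isola. There is no Condorcet loser.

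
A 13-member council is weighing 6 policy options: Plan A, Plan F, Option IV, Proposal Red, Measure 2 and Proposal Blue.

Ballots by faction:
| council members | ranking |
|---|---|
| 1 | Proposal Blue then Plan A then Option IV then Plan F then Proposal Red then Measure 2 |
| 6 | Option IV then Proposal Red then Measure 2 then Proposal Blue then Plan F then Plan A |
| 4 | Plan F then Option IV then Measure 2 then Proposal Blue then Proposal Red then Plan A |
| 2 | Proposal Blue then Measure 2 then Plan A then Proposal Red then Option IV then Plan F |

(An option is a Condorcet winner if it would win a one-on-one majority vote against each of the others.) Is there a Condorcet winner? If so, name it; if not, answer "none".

Check each pair by majority over 13 ballots:
Plan A vs Plan F: Plan F wins 10–3.
Plan A vs Option IV: Option IV wins 10–3.
Plan A–Proposal Red: Proposal Red 10–3.
Plan A vs Measure 2: Measure 2, 12–1.
Plan A vs Proposal Blue: Proposal Blue, 13–0.
Plan F–Option IV: Option IV 9–4.
Plan F vs Proposal Red: Proposal Red, 8–5.
Plan F vs Measure 2: Measure 2 wins 8–5.
Plan F vs Proposal Blue: Proposal Blue wins 9–4.
Option IV vs Proposal Red: Option IV, 11–2.
Option IV vs Measure 2: Option IV wins 11–2.
Option IV–Proposal Blue: Option IV 10–3.
Proposal Red vs Measure 2: Proposal Red, 7–6.
Proposal Red vs Proposal Blue: Proposal Blue wins 7–6.
Measure 2 vs Proposal Blue: Measure 2 wins 10–3.
Only Option IV has no losses; Option IV is the Condorcet winner.

Option IV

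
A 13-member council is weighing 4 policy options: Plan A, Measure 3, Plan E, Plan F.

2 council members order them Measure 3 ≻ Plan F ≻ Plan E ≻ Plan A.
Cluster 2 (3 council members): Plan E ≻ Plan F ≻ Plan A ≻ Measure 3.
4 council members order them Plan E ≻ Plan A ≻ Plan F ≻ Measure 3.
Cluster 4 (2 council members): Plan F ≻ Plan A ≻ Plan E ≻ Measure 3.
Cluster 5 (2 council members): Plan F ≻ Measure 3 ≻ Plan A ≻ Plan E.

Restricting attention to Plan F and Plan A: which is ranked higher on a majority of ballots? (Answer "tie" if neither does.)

Ballots ranking Plan F above Plan A: 2 + 3 + 2 + 2 = 9.
Ballots ranking Plan A above Plan F: 13 − 9 = 4.
Plan F wins the head-to-head 9–4.

Plan F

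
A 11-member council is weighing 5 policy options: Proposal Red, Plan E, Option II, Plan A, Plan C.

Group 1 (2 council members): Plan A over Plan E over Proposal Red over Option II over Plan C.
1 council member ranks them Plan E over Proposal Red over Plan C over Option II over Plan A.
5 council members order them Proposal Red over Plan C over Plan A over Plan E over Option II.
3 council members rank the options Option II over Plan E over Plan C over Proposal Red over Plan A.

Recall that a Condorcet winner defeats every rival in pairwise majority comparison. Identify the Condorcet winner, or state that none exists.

none

Pairwise majorities:
Proposal Red vs Plan E: 5 for Proposal Red, 6 for Plan E — Plan E by 6–5.
Proposal Red vs Option II: Proposal Red wins 8–3.
Proposal Red–Plan A: Proposal Red 9–2.
Proposal Red vs Plan C: 2+1+5 = 8 for Proposal Red, 3 for Plan C — Proposal Red by 8–3.
Plan E vs Option II: Plan E wins 8–3.
Plan E vs Plan A: Plan E is ranked higher on 1+3 = 4 ballots, Plan A on 7. Plan A wins 7–4.
Plan E vs Plan C: Plan E preferred on 2+1+3 = 6 ballots; Plan E wins 6–5.
Option II vs Plan A: 1+3 = 4 for Option II, 7 for Plan A — Plan A by 7–4.
Option II vs Plan C: Option II is ranked higher on 2+3 = 5 ballots, Plan C on 6. Plan C wins 6–5.
Plan A–Plan C: Plan C 9–2.
Each option drops at least one matchup (Proposal Red loses to Plan E; Plan E loses to Plan A; Option II loses to Proposal Red; Plan A loses to Proposal Red; Plan C loses to Proposal Red); the cycle Proposal Red > Plan A > Plan E > Proposal Red rules out a Condorcet winner.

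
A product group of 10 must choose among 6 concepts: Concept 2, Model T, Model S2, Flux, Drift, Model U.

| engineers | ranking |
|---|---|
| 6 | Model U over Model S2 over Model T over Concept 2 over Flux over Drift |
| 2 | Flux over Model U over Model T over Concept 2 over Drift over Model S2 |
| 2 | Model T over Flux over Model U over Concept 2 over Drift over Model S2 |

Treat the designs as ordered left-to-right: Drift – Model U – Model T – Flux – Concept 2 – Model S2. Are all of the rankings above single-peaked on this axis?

Axis positions: Drift=1, Model U=2, Model T=3, Flux=4, Concept 2=5, Model S2=6.
Bloc 1: ranking walks positions 2-6-3-5-4-1; Model S2 is ranked above Model T even though Model T lies between Model S2 and the peak Model U on the axis — preferences dip and rise again. Not single-peaked.
Bloc 2: ranking walks positions 4-2-3-5-1-6; Model U is ranked above Model T even though Model T lies between Model U and the peak Flux on the axis — preferences dip and rise again. Not single-peaked.
Bloc 3 (peak Model T at position 3): ranking walks positions 3-4-2-5-1-6, expanding outward from the peak — single-peaked.
Bloc 1 violates single-peakedness, so the profile is not single-peaked on this axis.

no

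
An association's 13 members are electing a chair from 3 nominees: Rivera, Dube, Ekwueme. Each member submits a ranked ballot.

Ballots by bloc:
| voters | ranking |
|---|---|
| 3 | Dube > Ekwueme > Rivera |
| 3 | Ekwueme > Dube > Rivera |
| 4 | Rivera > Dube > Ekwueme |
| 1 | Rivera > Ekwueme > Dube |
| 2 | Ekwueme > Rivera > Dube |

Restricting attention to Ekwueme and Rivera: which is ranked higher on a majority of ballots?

Ekwueme

Ballots ranking Ekwueme above Rivera: 3 + 3 + 2 = 8.
Ballots ranking Rivera above Ekwueme: 13 − 8 = 5.
Ekwueme wins the head-to-head 8–5.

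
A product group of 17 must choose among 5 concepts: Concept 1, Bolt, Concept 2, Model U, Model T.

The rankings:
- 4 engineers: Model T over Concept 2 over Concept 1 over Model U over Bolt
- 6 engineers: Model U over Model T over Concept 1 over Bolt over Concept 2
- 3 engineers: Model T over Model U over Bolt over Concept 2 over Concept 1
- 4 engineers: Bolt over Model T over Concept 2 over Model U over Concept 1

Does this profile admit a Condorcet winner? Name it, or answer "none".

Pairwise majorities:
Concept 1–Bolt: Concept 1 10–7.
Concept 1 vs Concept 2: Concept 2, 11–6.
Concept 1 vs Model U: 4 to 13, Model U.
Concept 1 vs Model T: Concept 1 preferred on 0 ballots; Model T wins 17–0.
Bolt vs Concept 2: 6+3+4 = 13 for Bolt, 4 for Concept 2 — Bolt by 13–4.
Bolt vs Model U: Bolt is ranked higher on 4 ballots, Model U on 13. Model U wins 13–4.
Bolt vs Model T: Model T, 13–4.
Concept 2 vs Model U: Concept 2 preferred on 4+4 = 8 ballots; Model U wins 9–8.
Concept 2 vs Model T: Model T, 17–0.
Model U vs Model T: 6 for Model U, 11 for Model T — Model T by 11–6.
Model T wins every pairwise contest, so Model T is the Condorcet winner.

Model T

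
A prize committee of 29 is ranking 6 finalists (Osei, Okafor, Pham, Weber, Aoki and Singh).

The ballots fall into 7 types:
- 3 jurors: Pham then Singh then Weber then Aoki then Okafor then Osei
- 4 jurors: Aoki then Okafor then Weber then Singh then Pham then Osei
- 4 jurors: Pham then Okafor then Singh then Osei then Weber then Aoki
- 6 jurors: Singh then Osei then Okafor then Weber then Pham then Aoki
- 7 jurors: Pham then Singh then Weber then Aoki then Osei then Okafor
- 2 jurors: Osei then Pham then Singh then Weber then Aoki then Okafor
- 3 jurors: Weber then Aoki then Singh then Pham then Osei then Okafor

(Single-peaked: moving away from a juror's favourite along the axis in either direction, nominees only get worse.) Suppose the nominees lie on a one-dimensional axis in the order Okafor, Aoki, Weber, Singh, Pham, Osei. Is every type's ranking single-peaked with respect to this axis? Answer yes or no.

no

Axis positions: Okafor=1, Aoki=2, Weber=3, Singh=4, Pham=5, Osei=6.
Type 1 (peak Pham at position 5): ranking walks positions 5-4-3-2-1-6, expanding outward from the peak — single-peaked.
Type 2 (peak Aoki at position 2): ranking walks positions 2-1-3-4-5-6, expanding outward from the peak — single-peaked.
Type 3: ranking walks positions 5-1-4-6-3-2; Okafor is ranked above Singh even though Singh lies between Okafor and the peak Pham on the axis — preferences dip and rise again. Not single-peaked.
Type 4: ranking walks positions 4-6-1-3-5-2; Osei is ranked above Pham even though Pham lies between Osei and the peak Singh on the axis — preferences dip and rise again. Not single-peaked.
Type 5 (peak Pham at position 5): ranking walks positions 5-4-3-2-6-1, expanding outward from the peak — single-peaked.
Type 6 (peak Osei at position 6): ranking walks positions 6-5-4-3-2-1, expanding outward from the peak — single-peaked.
Type 7 (peak Weber at position 3): ranking walks positions 3-2-4-5-6-1, expanding outward from the peak — single-peaked.
Type 3 violates single-peakedness, so the profile is not single-peaked on this axis.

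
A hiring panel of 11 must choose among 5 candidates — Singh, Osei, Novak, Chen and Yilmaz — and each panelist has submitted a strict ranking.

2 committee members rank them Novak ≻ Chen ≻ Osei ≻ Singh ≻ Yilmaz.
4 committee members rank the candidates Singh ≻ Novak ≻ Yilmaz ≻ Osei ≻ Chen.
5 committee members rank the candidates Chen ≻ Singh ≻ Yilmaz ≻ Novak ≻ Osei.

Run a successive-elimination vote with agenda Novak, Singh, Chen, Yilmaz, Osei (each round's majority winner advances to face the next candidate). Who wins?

Chen

Round 1: Novak vs Singh — 2–9, Singh advances.
Round 2: Singh vs Chen — 4–7, Chen advances.
Round 3: Chen vs Yilmaz — 7–4, Chen advances.
Round 4: Chen vs Osei — 7–4, Chen advances.
The agenda winner is Chen.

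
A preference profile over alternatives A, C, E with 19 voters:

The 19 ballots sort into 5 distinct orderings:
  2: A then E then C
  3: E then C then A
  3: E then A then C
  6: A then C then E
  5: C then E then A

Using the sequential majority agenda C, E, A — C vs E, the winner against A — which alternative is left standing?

Round 1: C vs E — 11–8, C advances.
Round 2: C vs A — 8–11, A advances.
A survives the agenda.

A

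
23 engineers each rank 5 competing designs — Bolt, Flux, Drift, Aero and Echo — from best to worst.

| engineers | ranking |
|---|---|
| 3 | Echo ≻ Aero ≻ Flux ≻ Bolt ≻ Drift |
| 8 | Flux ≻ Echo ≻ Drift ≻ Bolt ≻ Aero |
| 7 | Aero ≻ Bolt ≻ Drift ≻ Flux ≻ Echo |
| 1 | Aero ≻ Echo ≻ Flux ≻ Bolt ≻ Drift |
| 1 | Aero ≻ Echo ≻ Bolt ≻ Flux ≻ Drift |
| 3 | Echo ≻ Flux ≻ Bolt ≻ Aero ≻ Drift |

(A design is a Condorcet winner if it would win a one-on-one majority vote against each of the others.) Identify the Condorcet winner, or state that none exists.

Check each pair by majority over 23 ballots:
Bolt vs Flux: 7+1 = 8 for Bolt, 15 for Flux — Flux by 15–8.
Bolt vs Drift: 3+7+1+1+3 = 15 for Bolt, 8 for Drift — Bolt by 15–8.
Bolt vs Aero: Bolt is ranked higher on 8+3 = 11 ballots, Aero on 12. Aero wins 12–11.
Bolt vs Echo: 7 for Bolt, 16 for Echo — Echo by 16–7.
Flux vs Drift: Flux preferred on 3+8+1+1+3 = 16 ballots; Flux wins 16–7.
Flux vs Aero: 11 to 12, Aero.
Flux vs Echo: Flux preferred on 8+7 = 15 ballots; Flux wins 15–8.
Drift vs Aero: 8 for Drift, 15 for Aero — Aero by 15–8.
Drift vs Echo: 7 to 16, Echo.
Aero vs Echo: Aero preferred on 7+1+1 = 9 ballots; Echo wins 14–9.
No design is unbeaten: Bolt loses to Flux; Flux loses to Aero; Drift loses to Bolt; Aero loses to Echo; Echo loses to Flux. In particular Flux → Echo → Aero → Flux is a majority cycle — no Condorcet winner exists.

none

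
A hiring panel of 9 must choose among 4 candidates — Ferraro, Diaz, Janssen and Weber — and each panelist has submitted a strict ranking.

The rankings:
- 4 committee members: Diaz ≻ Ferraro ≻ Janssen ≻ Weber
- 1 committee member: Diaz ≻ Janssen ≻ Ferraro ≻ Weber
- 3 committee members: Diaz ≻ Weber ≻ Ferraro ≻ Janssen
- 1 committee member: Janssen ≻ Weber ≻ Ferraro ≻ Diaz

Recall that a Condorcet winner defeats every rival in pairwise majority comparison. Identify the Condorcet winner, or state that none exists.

Pairwise majorities:
Ferraro vs Diaz: Diaz, 8–1.
Ferraro vs Janssen: Ferraro, 7–2.
Ferraro vs Weber: Ferraro, 5–4.
Diaz–Janssen: Diaz 8–1.
Diaz vs Weber: Diaz, 8–1.
Janssen vs Weber: Janssen, 6–3.
Diaz beats each of Ferraro, Janssen, Weber — Diaz is the Condorcet winner.

Diaz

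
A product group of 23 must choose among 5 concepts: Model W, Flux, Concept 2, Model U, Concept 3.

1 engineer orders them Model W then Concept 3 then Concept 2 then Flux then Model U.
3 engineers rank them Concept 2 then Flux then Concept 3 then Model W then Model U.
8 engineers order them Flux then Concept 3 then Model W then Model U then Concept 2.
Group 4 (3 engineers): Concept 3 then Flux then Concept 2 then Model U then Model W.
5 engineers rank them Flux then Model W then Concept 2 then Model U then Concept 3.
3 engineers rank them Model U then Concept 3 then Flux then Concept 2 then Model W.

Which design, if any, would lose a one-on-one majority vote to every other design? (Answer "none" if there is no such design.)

Model U

Pairwise majorities:
Model W vs Flux: 1 for Model W, 22 for Flux — Flux by 22–1.
Model W vs Concept 2: Model W preferred on 1+8+5 = 14 ballots; Model W wins 14–9.
Model W vs Model U: 17 to 6, Model W.
Model W vs Concept 3: Model W preferred on 1+5 = 6 ballots; Concept 3 wins 17–6.
Flux vs Concept 2: 8+3+5+3 = 19 for Flux, 4 for Concept 2 — Flux by 19–4.
Flux vs Model U: 20 to 3, Flux.
Flux–Concept 3: Flux 16–7.
Concept 2 vs Model U: Concept 2 is ranked higher on 1+3+3+5 = 12 ballots, Model U on 11. Concept 2 wins 12–11.
Concept 2 vs Concept 3: 8 to 15, Concept 3.
Model U vs Concept 3: 5+3 = 8 for Model U, 15 for Concept 3 — Concept 3 by 15–8.
Only Model U has no wins; Model U is the Condorcet loser.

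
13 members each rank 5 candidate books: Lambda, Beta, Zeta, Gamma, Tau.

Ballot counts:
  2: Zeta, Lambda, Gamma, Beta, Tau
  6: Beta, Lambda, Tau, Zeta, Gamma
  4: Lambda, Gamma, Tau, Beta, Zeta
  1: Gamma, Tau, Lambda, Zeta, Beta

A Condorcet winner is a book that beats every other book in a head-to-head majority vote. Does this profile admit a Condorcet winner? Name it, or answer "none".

Pairwise majorities:
Lambda vs Beta: Lambda wins 7–6.
Lambda–Zeta: Lambda 11–2.
Lambda vs Gamma: Lambda wins 12–1.
Lambda vs Tau: Lambda, 12–1.
Beta–Zeta: Beta 10–3.
Beta–Gamma: Gamma 7–6.
Beta vs Tau: Beta, 8–5.
Zeta vs Gamma: Zeta wins 8–5.
Zeta vs Tau: Tau, 11–2.
Gamma vs Tau: Gamma wins 7–6.
Only Lambda has no losses; Lambda is the Condorcet winner.

Lambda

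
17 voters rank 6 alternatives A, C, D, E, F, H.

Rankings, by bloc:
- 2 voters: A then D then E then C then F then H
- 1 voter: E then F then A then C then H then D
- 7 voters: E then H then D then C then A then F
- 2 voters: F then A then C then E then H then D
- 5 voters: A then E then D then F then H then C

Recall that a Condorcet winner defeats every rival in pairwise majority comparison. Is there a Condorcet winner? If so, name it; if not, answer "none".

Check each pair by majority over 17 ballots:
A vs C: 2+1+2+5 = 10 for A, 7 for C — A by 10–7.
A vs D: 10 to 7, A.
A vs E: A, 9–8.
A vs F: 2+7+5 = 14 for A, 3 for F — A by 14–3.
A vs H: A wins 10–7.
C–D: D 14–3.
C vs E: E, 15–2.
C vs F: C, 9–8.
C vs H: H, 12–5.
D vs E: 2 to 15, E.
D vs F: D wins 14–3.
D vs H: H, 10–7.
E vs F: E is ranked higher on 2+1+7+5 = 15 ballots, F on 2. E wins 15–2.
E vs H: 17 to 0, E.
F–H: F 10–7.
Only A has no losses; A is the Condorcet winner.

A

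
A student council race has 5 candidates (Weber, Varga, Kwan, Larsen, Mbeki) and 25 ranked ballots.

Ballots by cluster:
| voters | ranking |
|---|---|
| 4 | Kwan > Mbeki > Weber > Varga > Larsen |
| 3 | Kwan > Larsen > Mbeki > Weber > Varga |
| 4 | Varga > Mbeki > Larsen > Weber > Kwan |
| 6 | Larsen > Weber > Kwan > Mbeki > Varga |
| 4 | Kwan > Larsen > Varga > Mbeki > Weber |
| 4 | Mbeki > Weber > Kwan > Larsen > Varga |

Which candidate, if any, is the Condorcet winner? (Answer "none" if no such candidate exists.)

Check each pair by majority over 25 ballots:
Weber vs Varga: 17 to 8, Weber.
Weber vs Kwan: 14 to 11, Weber.
Weber vs Larsen: 4+4 = 8 for Weber, 17 for Larsen — Larsen by 17–8.
Weber vs Mbeki: 6 to 19, Mbeki.
Varga vs Kwan: Varga preferred on 4 ballots; Kwan wins 21–4.
Varga vs Larsen: 4+4 = 8 for Varga, 17 for Larsen — Larsen by 17–8.
Varga vs Mbeki: 8 to 17, Mbeki.
Kwan vs Larsen: Kwan preferred on 4+3+4+4 = 15 ballots; Kwan wins 15–10.
Kwan vs Mbeki: 4+3+6+4 = 17 for Kwan, 8 for Mbeki — Kwan by 17–8.
Larsen vs Mbeki: Larsen preferred on 3+6+4 = 13 ballots; Larsen wins 13–12.
No candidate is unbeaten: Weber loses to Larsen; Varga loses to Weber; Kwan loses to Weber; Larsen loses to Kwan; Mbeki loses to Kwan. In particular Weber > Kwan > Larsen > Weber is a majority cycle — no Condorcet winner exists.

none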